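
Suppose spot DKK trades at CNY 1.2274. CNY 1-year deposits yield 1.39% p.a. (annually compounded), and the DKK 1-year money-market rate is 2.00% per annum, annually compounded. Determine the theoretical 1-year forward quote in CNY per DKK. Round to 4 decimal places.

T = 1 year.
Growth of 1 CNY over T: (1 + 0.0139)^1 = 1.013900.
DKK growth factor: (1 + 0.0200)^1 = 1.020000.
CIP: F = S · (grow CNY)/(grow DKK) = 1.2274 × 1.013900/1.020000 = 1.220060 CNY per DKK.

1.2201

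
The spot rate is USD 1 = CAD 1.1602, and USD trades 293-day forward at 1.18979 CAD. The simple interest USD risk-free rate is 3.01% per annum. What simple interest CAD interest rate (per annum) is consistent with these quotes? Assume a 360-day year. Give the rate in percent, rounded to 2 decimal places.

T = 293/360 years.
CIP gives F = S · g_CAD/g_USD, so g_CAD/g_USD = 1.18979/1.1602 = 1.0255042.
USD growth factor: 1 + 0.0301×293/360 = 1.0244981.
That pins the CAD growth at 1.0506271.
(1.0506271 − 1)/T = 0.062204, i.e. 6.22%.

6.22%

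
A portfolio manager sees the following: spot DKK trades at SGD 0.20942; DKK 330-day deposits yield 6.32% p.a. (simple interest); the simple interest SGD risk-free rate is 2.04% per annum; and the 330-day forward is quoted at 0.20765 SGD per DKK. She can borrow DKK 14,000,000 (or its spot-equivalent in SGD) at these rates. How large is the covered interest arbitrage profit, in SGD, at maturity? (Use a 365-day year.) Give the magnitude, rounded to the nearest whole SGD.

T = 330/365 years.
Invest the DKK and cover forward: 14,000,000 × 1.057139726 × 0.20765 = SGD 3,073,210.90.
Convert at spot and invest in SGD: 14,000,000 × 0.20942 × 1.018443836 = SGD 2,985,955.11.
The quoted forward overvalues DKK, so borrow SGD, buy DKK at spot, deposit the DKK at 6.32%, and sell the proceeds forward at 0.20765.
Profit = 3,073,210.90 − 2,985,955.11 = SGD 87,256.

SGD 87,256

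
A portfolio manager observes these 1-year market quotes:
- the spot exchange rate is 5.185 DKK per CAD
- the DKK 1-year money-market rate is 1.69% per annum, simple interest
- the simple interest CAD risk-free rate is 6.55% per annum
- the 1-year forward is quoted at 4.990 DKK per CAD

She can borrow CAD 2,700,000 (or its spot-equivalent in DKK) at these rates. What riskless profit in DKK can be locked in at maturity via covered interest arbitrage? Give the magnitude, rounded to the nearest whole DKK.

DKK 119,390

T = 1 year.
Invest the CAD and cover forward: 2,700,000 × 1.065500 × 4.990 = DKK 14,355,481.50.
Convert at spot and invest in DKK: 2,700,000 × 5.185 × 1.016900 = DKK 14,236,091.55.
The quoted forward overvalues CAD, so borrow DKK, buy CAD at spot, deposit the CAD at 6.55%, and sell the proceeds forward at 4.990.
Arbitrage profit = |14,355,481.50 − 14,236,091.55| = DKK 119,390.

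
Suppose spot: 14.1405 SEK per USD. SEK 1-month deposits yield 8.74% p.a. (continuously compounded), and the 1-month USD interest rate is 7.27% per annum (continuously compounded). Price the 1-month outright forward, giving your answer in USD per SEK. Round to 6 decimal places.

0.070632

T = 1/12 years.
SEK accumulates by e^(0.0874×1/12) = 1.0073099.
USD growth factor: e^(0.0727×1/12) = 1.0060767.
Forward (SEK per USD) = 14.1405 × 1.0073099 / 1.0060767 = 14.15783.
Invert for USD per SEK: 1 / 14.15783 = 0.070632.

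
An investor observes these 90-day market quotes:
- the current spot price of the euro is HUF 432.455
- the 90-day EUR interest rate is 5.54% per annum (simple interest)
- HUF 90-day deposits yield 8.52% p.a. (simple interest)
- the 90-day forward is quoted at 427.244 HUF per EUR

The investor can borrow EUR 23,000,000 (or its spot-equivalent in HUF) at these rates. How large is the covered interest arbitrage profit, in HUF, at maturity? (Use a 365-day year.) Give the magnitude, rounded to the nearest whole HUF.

HUF 194,576,305

T = 90/365 years.
Keep in EUR, deliver into the forward: 23,000,000·1.013660273973·427.244 = HUF 9,960,846,212.15.
Swap to HUF now, deposit: 23,000,000·432.455·1.021008219178 = HUF 10,155,422,516.77.
The quoted forward undervalues EUR, so borrow EUR, convert to HUF at spot, deposit the HUF at 8.52%, and buy EUR forward at 427.244 to cover the loan.
The gap between the two covered legs is HUF 194,576,305.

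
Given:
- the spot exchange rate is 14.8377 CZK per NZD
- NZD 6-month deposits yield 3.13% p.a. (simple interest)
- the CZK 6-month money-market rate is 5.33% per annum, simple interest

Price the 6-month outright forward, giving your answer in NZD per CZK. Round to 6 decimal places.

0.066674

T = 6/12 years.
CZK growth factor: 1 + 0.0533×6/12 = 1.026650.
NZD accumulates by 1 + 0.0313×6/12 = 1.015650.
CIP: F = S · (grow CZK)/(grow NZD) = 14.8377 × 1.026650/1.015650 = 14.99840 CZK per NZD.
Invert for NZD per CZK: 1 / 14.99840 = 0.066674.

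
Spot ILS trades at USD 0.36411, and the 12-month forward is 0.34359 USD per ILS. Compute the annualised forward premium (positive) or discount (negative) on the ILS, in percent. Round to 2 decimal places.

-5.64%

T = 1 year.
(F − S)/S = (0.34359 − 0.36411)/0.36411 = -0.0563566.
Annualise by dividing by T: -0.0563566 / 1 = -0.056357 → -5.64%.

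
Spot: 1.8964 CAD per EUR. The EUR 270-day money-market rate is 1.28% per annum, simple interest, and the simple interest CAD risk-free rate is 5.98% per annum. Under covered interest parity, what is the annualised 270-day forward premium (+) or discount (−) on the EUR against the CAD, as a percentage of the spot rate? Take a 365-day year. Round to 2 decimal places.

T = 270/365 years.
F = S · g_CAD/g_EUR = 1.8964 × 1.0442356/1.0094685 = 1.9617139.
(F − S)/S ÷ T = (1.9617139 − 1.8964)/1.8964/(270/365) = 0.046559 → 4.66%.

+4.66%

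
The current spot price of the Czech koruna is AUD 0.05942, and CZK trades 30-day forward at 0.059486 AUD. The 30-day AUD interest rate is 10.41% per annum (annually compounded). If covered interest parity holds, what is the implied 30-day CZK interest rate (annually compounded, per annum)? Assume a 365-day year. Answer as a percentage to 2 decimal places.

8.93%

T = 30/365 years.
F/S = 0.059486/0.05942 = 1.0011107 = (growth of AUD) / (growth of CZK).
AUD growth factor: (1 + 0.1041)^(30/365) = 1.0081727.
That pins the CZK growth at 1.0070542.
r = 1.0070542^(365/30) − 1 = 0.089289 → 8.93%.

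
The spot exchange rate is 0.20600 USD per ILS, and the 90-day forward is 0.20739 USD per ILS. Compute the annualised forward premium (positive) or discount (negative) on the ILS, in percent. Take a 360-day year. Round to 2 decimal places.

T = 90/360 years.
ILS trades forward at +0.67476% vs spot over the period.
×(1/T) gives 2.70% p.a.

+2.70%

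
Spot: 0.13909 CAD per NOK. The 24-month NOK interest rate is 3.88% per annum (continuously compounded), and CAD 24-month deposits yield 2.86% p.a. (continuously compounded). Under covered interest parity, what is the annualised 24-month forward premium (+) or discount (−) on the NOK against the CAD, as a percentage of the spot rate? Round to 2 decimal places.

-1.01%

T = 2 years.
No-arbitrage forward: 0.13909 × 1.0588676 / 1.0806903 = 0.13628131 CAD/NOK.
Annualised premium = (F − S)/S × (1/T) = (0.13628131 − 0.13909)/0.13909 ÷ 2 = -1.01%.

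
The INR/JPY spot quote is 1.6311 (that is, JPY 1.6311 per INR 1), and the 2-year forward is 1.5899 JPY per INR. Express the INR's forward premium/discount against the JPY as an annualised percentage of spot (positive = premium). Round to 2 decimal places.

-1.26%

T = 2 years.
Period premium: (1.5899 − 1.6311)/1.6311 = -0.0252590.
Annualise by dividing by T: -0.0252590 / 2 = -0.012630 → -1.26%.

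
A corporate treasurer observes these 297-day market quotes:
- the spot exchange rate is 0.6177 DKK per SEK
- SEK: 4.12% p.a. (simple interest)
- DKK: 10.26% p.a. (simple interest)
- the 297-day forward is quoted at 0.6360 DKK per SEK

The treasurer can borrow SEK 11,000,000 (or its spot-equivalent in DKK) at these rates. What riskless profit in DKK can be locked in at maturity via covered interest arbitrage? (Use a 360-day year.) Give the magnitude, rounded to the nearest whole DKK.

DKK 136,043

T = 297/360 years.
Invest the SEK and cover forward: 11,000,000 × 1.033990 × 0.6360 = DKK 7,233,794.04.
Convert at spot and invest in DKK: 11,000,000 × 0.6177 × 1.084645 = DKK 7,369,837.38.
The quoted forward undervalues SEK, so borrow SEK, convert to DKK at spot, deposit the DKK at 10.26%, and buy SEK forward at 0.6360 to cover the loan.
Profit = 7,369,837.38 − 7,233,794.04 = DKK 136,043.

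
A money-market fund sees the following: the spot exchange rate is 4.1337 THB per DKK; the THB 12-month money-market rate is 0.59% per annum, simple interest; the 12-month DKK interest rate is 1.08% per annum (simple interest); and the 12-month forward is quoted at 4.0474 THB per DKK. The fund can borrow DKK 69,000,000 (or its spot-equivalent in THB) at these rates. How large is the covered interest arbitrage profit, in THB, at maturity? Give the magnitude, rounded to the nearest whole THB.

THB 4,621,407

T = 1 year.
Route A — deposit DKK, sell forward: 69,000,000 × 1.010800 × 4.0474 = THB 282,286,722.48.
Route B — convert at spot, deposit THB: 69,000,000 × 4.1337 × 1.005900 = THB 286,908,129.27.
The quoted forward undervalues DKK, so borrow DKK, convert to THB at spot, deposit the THB at 0.59%, and buy DKK forward at 4.0474 to cover the loan.
Profit = 286,908,129.27 − 282,286,722.48 = THB 4,621,407.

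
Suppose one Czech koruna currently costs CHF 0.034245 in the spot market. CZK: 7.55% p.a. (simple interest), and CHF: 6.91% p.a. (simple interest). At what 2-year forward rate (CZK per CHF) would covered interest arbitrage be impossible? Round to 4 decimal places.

29.5297

T = 2 years.
CHF growth factor: 1 + 0.0691×2 = 1.138200.
CZK growth factor: 1 + 0.0755×2 = 1.151000.
CIP: F = S · (grow CHF)/(grow CZK) = 0.034245 × 1.138200/1.151000 = 0.033864169 CHF per CZK.
Invert for CZK per CHF: 1 / 0.033864169 = 29.5297.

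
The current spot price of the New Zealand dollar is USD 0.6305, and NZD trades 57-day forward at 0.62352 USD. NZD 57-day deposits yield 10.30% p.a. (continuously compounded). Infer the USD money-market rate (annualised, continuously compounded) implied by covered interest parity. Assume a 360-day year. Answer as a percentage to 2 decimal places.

T = 57/360 years.
F/S = 0.62352/0.6305 = 0.9889294 = (growth of USD) / (growth of NZD).
NZD growth factor: e^(0.1030×57/360) = 1.016442.
Hence g_USD = 1.0051894.
r = ln(1.0051894)/(57/360) = 0.032690 → 3.27%.

3.27%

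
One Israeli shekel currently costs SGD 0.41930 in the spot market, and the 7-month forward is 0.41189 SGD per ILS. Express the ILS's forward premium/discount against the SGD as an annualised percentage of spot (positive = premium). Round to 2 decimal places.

T = 7/12 years.
ILS trades forward at -1.76723% vs spot over the period.
Per annum: -0.0176723 / (7/12) = -0.030295 = -3.03%.

-3.03%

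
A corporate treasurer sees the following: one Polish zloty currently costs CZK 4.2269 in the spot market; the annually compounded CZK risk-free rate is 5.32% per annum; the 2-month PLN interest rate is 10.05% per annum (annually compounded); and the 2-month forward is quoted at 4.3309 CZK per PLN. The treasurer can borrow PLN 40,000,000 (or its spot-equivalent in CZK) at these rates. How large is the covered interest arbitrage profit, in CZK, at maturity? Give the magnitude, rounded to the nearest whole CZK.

CZK 5,480,213

T = 2/12 years.
Invest the PLN and cover forward: 40,000,000 × 1.0160888238 × 4.3309 = CZK 176,023,163.48.
Convert at spot and invest in CZK: 40,000,000 × 4.2269 × 1.00867628073 = CZK 170,542,950.84.
The quoted forward overvalues PLN, so borrow CZK, buy PLN at spot, deposit the PLN at 10.05%, and sell the proceeds forward at 4.3309.
Profit = 176,023,163.48 − 170,542,950.84 = CZK 5,480,213.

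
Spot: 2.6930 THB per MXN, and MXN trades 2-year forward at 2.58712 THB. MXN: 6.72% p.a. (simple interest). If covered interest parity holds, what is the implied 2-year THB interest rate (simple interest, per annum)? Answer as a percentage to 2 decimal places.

4.49%

T = 2 years.
F/S = 2.58712/2.693 = 0.9606833 = (growth of THB) / (growth of MXN).
The MXN side grows by 1 + 0.0672×2 = 1.134400.
So the THB growth factor = 1.0897991.
(1.0897991 − 1)/T = 0.044900, i.e. 4.49%.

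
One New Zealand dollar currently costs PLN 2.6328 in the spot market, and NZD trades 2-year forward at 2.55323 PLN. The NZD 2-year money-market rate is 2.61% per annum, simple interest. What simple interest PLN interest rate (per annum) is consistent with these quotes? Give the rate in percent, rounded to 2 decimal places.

T = 2 years.
CIP gives F = S · g_PLN/g_NZD, so g_PLN/g_NZD = 2.55323/2.6328 = 0.9697774.
NZD growth factor: 1 + 0.0261×2 = 1.052200.
So the PLN growth factor = 1.0203998.
r = (1.0203998 − 1)/2 = 0.010200 → 1.02%.

1.02%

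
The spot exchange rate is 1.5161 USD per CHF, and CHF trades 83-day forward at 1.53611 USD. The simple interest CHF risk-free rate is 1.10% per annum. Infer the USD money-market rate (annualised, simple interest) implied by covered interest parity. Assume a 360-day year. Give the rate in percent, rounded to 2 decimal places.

T = 83/360 years.
CIP gives F = S · g_USD/g_CHF, so g_USD/g_CHF = 1.53611/1.5161 = 1.0131983.
The CHF side grows by 1 + 0.0110×83/360 = 1.0025361.
That pins the USD growth at 1.0157679.
(1.0157679 − 1)/T = 0.068391, i.e. 6.84%.

6.84%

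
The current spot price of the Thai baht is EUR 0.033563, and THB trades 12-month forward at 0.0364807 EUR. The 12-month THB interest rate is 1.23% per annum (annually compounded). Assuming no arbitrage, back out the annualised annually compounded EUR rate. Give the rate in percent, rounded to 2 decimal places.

T = 1 year.
CIP gives F = S · g_EUR/g_THB, so g_EUR/g_THB = 0.0364807/0.033563 = 1.0869320.
THB growth factor: (1 + 0.0123)^1 = 1.012300.
That pins the EUR growth at 1.1003013.
Annualise: 1.1003013^(1/1) − 1 = 0.100301 = 10.03%.

10.03%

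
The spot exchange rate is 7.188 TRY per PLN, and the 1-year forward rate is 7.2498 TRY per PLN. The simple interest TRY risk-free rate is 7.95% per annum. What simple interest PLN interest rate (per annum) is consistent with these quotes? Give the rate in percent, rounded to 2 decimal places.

T = 1 year.
CIP gives F = S · g_TRY/g_PLN, so g_TRY/g_PLN = 7.2498/7.188 = 1.0085977.
The TRY side grows by 1 + 0.0795×1 = 1.079500.
So the PLN growth factor = 1.0702979.
(1.0702979 − 1)/T = 0.070298, i.e. 7.03%.

7.03%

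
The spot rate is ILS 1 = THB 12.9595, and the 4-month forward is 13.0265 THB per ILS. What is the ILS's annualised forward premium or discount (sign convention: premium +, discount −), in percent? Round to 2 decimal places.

+1.55%

T = 4/12 years.
(F − S)/S = (13.0265 − 12.9595)/12.9595 = 0.0051700.
Per annum: 0.0051700 / (4/12) = 0.015510 = 1.55%.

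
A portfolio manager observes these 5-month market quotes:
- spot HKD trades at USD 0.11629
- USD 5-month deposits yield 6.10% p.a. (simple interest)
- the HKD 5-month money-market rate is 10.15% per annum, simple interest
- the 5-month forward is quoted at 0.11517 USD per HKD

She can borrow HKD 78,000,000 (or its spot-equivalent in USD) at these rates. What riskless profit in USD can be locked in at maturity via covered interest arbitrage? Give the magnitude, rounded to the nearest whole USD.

USD 62,012

T = 5/12 years.
Keep in HKD, deliver into the forward: 78,000,000·1.042291667·0.11517 = USD 9,363,177.04.
Swap to USD now, deposit: 78,000,000·0.11629·1.025416667 = USD 9,301,164.93.
The quoted forward overvalues HKD, so borrow USD, buy HKD at spot, deposit the HKD at 10.15%, and sell the proceeds forward at 0.11517.
Arbitrage profit = |9,363,177.04 − 9,301,164.93| = USD 62,012.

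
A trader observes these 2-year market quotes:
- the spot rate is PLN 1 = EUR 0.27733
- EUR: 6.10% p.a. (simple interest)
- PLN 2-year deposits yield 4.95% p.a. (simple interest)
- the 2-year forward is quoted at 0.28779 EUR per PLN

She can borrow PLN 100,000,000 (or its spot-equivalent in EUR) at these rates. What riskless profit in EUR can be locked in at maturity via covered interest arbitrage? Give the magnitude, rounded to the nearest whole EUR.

EUR 511,695

T = 2 years.
Route A — deposit PLN, sell forward: 100,000,000 × 1.099000 × 0.28779 = EUR 31,628,121.00.
Route B — convert at spot, deposit EUR: 100,000,000 × 0.27733 × 1.122000 = EUR 31,116,426.00.
The quoted forward overvalues PLN, so borrow EUR, buy PLN at spot, deposit the PLN at 4.95%, and sell the proceeds forward at 0.28779.
Profit = 31,628,121.00 − 31,116,426.00 = EUR 511,695.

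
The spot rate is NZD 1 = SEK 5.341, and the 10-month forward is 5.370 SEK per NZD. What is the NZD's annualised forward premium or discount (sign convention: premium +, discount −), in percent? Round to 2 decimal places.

T = 10/12 years.
NZD trades forward at +0.54297% vs spot over the period.
Per annum: 0.0054297 / (10/12) = 0.006516 = 0.65%.

+0.65%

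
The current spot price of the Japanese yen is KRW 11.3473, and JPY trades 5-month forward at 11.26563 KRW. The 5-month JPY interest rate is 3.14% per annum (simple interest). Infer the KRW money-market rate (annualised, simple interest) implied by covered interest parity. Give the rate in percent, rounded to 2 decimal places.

1.39%

T = 5/12 years.
F/S = 11.26563/11.3473 = 0.9928027 = (growth of KRW) / (growth of JPY).
The JPY side grows by 1 + 0.0314×5/12 = 1.0130833.
That pins the KRW growth at 1.0057918.
(1.0057918 − 1)/T = 0.013900, i.e. 1.39%.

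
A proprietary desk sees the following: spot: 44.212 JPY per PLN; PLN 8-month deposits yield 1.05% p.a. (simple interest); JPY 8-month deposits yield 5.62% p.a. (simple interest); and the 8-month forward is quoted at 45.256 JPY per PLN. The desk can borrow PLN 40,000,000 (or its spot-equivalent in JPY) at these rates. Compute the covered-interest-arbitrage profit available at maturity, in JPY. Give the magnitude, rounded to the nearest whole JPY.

T = 8/12 years.
Keep in PLN, deliver into the forward: 40,000,000·1.007000·45.256 = JPY 1,822,911,680.00.
Swap to JPY now, deposit: 40,000,000·44.212·1.037466666667 = JPY 1,834,739,050.67.
The quoted forward undervalues PLN, so borrow PLN, convert to JPY at spot, deposit the JPY at 5.62%, and buy PLN forward at 45.256 to cover the loan.
The gap between the two covered legs is JPY 11,827,371.

JPY 11,827,371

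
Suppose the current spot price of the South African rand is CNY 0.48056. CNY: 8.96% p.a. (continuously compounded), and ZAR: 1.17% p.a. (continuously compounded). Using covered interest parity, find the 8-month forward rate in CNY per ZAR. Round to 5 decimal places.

0.50618

T = 8/12 years.
CNY growth factor: e^(0.0896×8/12) = 1.0615534.
ZAR accumulates by e^(0.0117×8/12) = 1.0078305.
Forward (CNY per ZAR) = 0.48056 × 1.0615534 / 1.0078305 = 0.5061765.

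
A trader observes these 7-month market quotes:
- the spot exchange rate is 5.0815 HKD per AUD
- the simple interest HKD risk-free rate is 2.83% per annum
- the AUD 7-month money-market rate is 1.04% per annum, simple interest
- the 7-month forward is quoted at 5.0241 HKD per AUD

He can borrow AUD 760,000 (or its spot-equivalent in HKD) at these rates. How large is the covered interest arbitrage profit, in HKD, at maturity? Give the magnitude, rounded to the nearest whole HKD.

HKD 84,214

T = 7/12 years.
Keep in AUD, deliver into the forward: 760,000·1.006066667·5.0241 = HKD 3,841,480.45.
Swap to HKD now, deposit: 760,000·5.0815·1.016508333 = HKD 3,925,694.19.
The quoted forward undervalues AUD, so borrow AUD, convert to HKD at spot, deposit the HKD at 2.83%, and buy AUD forward at 5.0241 to cover the loan.
Profit = 3,925,694.19 − 3,841,480.45 = HKD 84,214.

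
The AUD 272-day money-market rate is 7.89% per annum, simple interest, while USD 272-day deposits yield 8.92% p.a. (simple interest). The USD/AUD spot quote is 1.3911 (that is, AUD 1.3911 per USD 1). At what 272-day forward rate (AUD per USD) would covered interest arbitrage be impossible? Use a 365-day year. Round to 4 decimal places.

1.3811

T = 272/365 years.
AUD accumulates by 1 + 0.0789×272/365 = 1.0587967.
USD accumulates by 1 + 0.0892×272/365 = 1.0664723.
CIP: F = S · (grow AUD)/(grow USD) = 1.3911 × 1.0587967/1.0664723 = 1.381088 AUD per USD.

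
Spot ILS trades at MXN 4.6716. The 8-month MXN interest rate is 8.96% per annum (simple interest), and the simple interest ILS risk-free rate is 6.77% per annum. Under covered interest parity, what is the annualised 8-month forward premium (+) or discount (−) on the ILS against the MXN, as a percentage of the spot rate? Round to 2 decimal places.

+2.10%

T = 8/12 years.
CIP forward (MXN per ILS) = 4.6716 × 1.0597333/1.0451333 = 4.7368600.
Annualised premium = (F − S)/S × (1/T) = (4.7368600 − 4.6716)/4.6716 ÷ (8/12) = 2.10%.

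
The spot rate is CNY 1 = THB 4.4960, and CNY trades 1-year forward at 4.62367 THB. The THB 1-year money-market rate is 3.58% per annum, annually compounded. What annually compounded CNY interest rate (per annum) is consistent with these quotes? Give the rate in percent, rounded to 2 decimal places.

0.72%

T = 1 year.
CIP gives F = S · g_THB/g_CNY, so g_THB/g_CNY = 4.62367/4.496 = 1.0283964.
The THB side grows by (1 + 0.0358)^1 = 1.035800.
So the CNY growth factor = 1.0071992.
r = 1.0071992^(1/1) − 1 = 0.007199 → 0.72%.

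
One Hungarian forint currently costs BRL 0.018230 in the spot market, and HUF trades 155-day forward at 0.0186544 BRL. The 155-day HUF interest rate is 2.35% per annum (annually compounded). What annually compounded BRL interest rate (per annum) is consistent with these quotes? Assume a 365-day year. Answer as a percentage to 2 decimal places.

8.05%

T = 155/365 years.
By CIP, F/S equals the BRL-to-HUF growth ratio: 0.0186544/0.01823 = 1.0232803.
HUF growth factor: (1 + 0.0235)^(155/365) = 1.0099128.
So the BRL growth factor = 1.0334239.
Annualise: 1.0334239^(365/155) − 1 = 0.080497 = 8.05%.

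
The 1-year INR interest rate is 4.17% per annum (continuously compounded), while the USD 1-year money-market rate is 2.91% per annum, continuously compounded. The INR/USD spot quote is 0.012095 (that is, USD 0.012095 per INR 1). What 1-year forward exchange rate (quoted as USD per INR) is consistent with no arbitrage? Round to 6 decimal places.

0.011944

T = 1 year.
USD growth factor: e^(0.0291×1) = 1.0295275.
INR accumulates by e^(0.0417×1) = 1.0425817.
So F = 0.012095 × 1.0295275 / 1.0425817 = 0.01194356 (USD/INR).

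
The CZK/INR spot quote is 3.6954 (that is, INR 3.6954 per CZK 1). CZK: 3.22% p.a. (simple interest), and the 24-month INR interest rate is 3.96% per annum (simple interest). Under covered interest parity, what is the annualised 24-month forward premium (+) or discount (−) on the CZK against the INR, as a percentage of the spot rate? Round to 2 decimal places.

T = 2 years.
No-arbitrage forward: 3.6954 × 1.079200 / 1.064400 = 3.7467829 INR/CZK.
Annualised premium = (F − S)/S × (1/T) = (3.7467829 − 3.6954)/3.6954 ÷ 2 = 0.70%.

+0.70%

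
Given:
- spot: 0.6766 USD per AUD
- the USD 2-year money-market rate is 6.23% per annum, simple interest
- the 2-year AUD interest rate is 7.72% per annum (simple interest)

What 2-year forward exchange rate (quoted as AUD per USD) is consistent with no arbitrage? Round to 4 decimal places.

T = 2 years.
USD growth factor: 1 + 0.0623×2 = 1.124600.
AUD accumulates by 1 + 0.0772×2 = 1.154400.
Forward (USD per AUD) = 0.6766 × 1.124600 / 1.154400 = 0.6591341.
Invert for AUD per USD: 1 / 0.6591341 = 1.5171.

1.5171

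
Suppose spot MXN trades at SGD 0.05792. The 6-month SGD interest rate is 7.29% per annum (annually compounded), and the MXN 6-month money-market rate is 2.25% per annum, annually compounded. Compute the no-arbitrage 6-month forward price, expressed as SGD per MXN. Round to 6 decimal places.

0.059330

T = 6/12 years.
SGD accumulates by (1 + 0.0729)^(6/12) = 1.0358089.
MXN growth factor: (1 + 0.0225)^(6/12) = 1.0111874.
So F = 0.05792 × 1.0358089 / 1.0111874 = 0.05933030 (SGD/MXN).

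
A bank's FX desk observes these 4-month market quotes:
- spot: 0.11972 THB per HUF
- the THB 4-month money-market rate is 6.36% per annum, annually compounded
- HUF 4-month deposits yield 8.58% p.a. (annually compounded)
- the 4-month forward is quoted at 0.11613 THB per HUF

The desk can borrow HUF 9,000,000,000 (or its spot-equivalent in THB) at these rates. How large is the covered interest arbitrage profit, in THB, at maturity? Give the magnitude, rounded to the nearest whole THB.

THB 25,609,219

T = 4/12 years.
Keep in HUF, deliver into the forward: 9,000,000,000·1.027818930798·0.11613 = THB 1,074,245,511.90.
Swap to THB now, deposit: 9,000,000,000·0.11972·1.020765796819 = THB 1,099,854,730.76.
The quoted forward undervalues HUF, so borrow HUF, convert to THB at spot, deposit the THB at 6.36%, and buy HUF forward at 0.11613 to cover the loan.
Profit = 1,099,854,730.76 − 1,074,245,511.90 = THB 25,609,219.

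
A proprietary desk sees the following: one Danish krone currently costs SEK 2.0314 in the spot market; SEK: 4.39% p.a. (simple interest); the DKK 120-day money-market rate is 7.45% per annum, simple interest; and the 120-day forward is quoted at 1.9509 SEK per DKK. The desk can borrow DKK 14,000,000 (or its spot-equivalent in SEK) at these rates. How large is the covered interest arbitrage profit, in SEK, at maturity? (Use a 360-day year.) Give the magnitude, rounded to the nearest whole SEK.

T = 120/360 years.
Invest the DKK and cover forward: 14,000,000 × 1.0248333333 × 1.9509 = SEK 27,990,862.90.
Convert at spot and invest in SEK: 14,000,000 × 2.0314 × 1.0146333333 = SEK 28,855,766.15.
The quoted forward undervalues DKK, so borrow DKK, convert to SEK at spot, deposit the SEK at 4.39%, and buy DKK forward at 1.9509 to cover the loan.
Arbitrage profit = |27,990,862.90 − 28,855,766.15| = SEK 864,903.

SEK 864,903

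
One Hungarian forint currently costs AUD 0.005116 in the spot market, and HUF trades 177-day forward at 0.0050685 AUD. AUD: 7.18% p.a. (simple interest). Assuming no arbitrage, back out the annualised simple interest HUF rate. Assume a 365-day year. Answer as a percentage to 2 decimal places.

9.18%

T = 177/365 years.
F/S = 0.0050685/0.005116 = 0.9907154 = (growth of AUD) / (growth of HUF).
AUD growth factor: 1 + 0.0718×177/365 = 1.0348181.
So the HUF growth factor = 1.044516.
r = (1.044516 − 1)/(177/365) = 0.091799 → 9.18%.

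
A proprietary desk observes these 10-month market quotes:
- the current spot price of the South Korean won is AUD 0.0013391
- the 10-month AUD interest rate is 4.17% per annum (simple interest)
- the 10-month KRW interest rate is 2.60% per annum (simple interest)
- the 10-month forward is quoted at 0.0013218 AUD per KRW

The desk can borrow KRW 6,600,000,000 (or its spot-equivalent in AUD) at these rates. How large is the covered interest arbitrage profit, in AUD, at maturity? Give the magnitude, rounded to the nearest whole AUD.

AUD 232,285

T = 10/12 years.
Keep in KRW, deliver into the forward: 6,600,000,000·1.021666667·0.0013218 = AUD 8,912,897.40.
Swap to AUD now, deposit: 6,600,000,000·0.0013391·1.034750 = AUD 9,145,182.59.
The quoted forward undervalues KRW, so borrow KRW, convert to AUD at spot, deposit the AUD at 4.17%, and buy KRW forward at 0.0013218 to cover the loan.
Profit = 9,145,182.59 − 8,912,897.40 = AUD 232,285.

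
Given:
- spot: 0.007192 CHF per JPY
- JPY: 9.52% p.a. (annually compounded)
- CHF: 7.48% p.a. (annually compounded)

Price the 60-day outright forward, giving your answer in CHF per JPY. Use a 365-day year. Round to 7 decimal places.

0.0071698

T = 60/365 years.
CHF accumulates by (1 + 0.0748)^(60/365) = 1.0119283.
JPY accumulates by (1 + 0.0952)^(60/365) = 1.0150608.
So F = 0.007192 × 1.0119283 / 1.0150608 = 0.007169805 (CHF/JPY).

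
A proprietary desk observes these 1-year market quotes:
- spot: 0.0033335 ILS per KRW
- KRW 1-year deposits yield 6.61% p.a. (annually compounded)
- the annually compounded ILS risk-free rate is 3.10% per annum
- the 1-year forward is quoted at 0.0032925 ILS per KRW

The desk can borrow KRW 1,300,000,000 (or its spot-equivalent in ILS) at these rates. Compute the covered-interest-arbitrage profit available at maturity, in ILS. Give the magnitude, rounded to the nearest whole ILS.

T = 1 year.
Invest the KRW and cover forward: 1,300,000,000 × 1.066100 × 0.0032925 = ILS 4,563,174.53.
Convert at spot and invest in ILS: 1,300,000,000 × 0.0033335 × 1.031000 = ILS 4,467,890.05.
The quoted forward overvalues KRW, so borrow ILS, buy KRW at spot, deposit the KRW at 6.61%, and sell the proceeds forward at 0.0032925.
Arbitrage profit = |4,563,174.53 − 4,467,890.05| = ILS 95,284.

ILS 95,284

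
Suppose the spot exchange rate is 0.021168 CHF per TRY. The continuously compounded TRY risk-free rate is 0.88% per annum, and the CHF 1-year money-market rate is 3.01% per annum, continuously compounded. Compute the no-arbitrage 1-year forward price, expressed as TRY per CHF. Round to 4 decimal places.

T = 1 year.
Growth of 1 CHF over T: e^(0.0301×1) = 1.03055758.
TRY accumulates by e^(0.0088×1) = 1.00883883.
CIP: F = S · (grow CHF)/(grow TRY) = 0.021168 × 1.03055758/1.00883883 = 0.021623715 CHF per TRY.
Invert for TRY per CHF: 1 / 0.021623715 = 46.2455.

46.2455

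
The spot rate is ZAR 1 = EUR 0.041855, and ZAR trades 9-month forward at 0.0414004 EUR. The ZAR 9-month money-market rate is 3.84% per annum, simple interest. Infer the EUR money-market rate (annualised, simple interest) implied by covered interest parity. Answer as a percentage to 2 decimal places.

T = 9/12 years.
CIP gives F = S · g_EUR/g_ZAR, so g_EUR/g_ZAR = 0.0414004/0.041855 = 0.9891387.
The ZAR side grows by 1 + 0.0384×9/12 = 1.028800.
That pins the EUR growth at 1.0176259.
r = (1.0176259 − 1)/(9/12) = 0.023501 → 2.35%.

2.35%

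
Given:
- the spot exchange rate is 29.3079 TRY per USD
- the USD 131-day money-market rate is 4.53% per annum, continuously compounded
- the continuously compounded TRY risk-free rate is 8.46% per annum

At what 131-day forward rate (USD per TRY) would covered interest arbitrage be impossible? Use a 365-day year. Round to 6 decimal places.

T = 131/365 years.
Growth of 1 TRY over T: e^(0.0846×131/365) = 1.030829.
USD accumulates by e^(0.0453×131/365) = 1.0163912.
So F = 29.3079 × 1.030829 / 1.0163912 = 29.72422 (TRY/USD).
Invert for USD per TRY: 1 / 29.72422 = 0.033643.

0.033643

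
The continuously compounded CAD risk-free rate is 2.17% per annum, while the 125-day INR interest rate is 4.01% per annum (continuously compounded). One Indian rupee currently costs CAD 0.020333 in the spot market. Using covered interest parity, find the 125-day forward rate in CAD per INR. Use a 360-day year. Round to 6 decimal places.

T = 125/360 years.
CAD growth factor: e^(0.0217×125/360) = 1.0075632.
Growth of 1 INR over T: e^(0.0401×125/360) = 1.014021.
So F = 0.020333 × 1.0075632 / 1.014021 = 0.02020351 (CAD/INR).

0.020204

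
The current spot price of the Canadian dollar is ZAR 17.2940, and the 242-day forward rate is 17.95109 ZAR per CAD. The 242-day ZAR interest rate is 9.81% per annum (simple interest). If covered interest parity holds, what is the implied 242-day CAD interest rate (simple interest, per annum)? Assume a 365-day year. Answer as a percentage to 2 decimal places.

3.93%

T = 242/365 years.
F/S = 17.95109/17.294 = 1.0379953 = (growth of ZAR) / (growth of CAD).
The ZAR side grows by 1 + 0.0981×242/365 = 1.0650416.
That pins the CAD growth at 1.0260563.
(1.0260563 − 1)/T = 0.039300, i.e. 3.93%.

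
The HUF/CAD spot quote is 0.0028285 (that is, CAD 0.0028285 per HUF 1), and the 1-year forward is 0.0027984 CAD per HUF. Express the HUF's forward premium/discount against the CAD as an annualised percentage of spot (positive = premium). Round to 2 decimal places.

-1.06%

T = 1 year.
Period premium: (0.0027984 − 0.0028285)/0.0028285 = -0.0106417.
Per annum: -0.0106417 / 1 = -0.010642 = -1.06%.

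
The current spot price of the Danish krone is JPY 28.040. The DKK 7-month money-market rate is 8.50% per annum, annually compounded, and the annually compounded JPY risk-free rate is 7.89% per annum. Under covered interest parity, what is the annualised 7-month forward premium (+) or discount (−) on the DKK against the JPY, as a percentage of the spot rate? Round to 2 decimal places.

T = 7/12 years.
F = S · g_JPY/g_DKK = 28.04 × 1.0452954/1.0487388 = 27.947934.
Annualised premium = (F − S)/S × (1/T) = (27.947934 − 28.04)/28.04 ÷ (7/12) = -0.56%.

-0.56%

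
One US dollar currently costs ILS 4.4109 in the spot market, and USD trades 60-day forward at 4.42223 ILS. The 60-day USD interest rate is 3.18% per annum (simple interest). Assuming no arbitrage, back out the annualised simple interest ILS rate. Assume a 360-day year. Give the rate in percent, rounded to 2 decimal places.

4.73%

T = 60/360 years.
F/S = 4.42223/4.4109 = 1.0025686 = (growth of ILS) / (growth of USD).
The USD side grows by 1 + 0.0318×60/360 = 1.005300.
Hence g_ILS = 1.0078822.
r = (1.0078822 − 1)/(60/360) = 0.047293 → 4.73%.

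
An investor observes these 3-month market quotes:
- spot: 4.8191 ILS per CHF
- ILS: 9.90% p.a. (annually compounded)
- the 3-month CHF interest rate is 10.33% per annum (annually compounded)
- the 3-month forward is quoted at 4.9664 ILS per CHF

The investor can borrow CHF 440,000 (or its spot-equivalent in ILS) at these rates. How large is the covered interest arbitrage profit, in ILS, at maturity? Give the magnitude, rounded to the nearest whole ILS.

T = 3/12 years.
Keep in CHF, deliver into the forward: 440,000·1.024880912·4.9664 = ILS 2,239,586.17.
Swap to ILS now, deposit: 440,000·4.8191·1.023880857 = ILS 2,171,041.06.
The quoted forward overvalues CHF, so borrow ILS, buy CHF at spot, deposit the CHF at 10.33%, and sell the proceeds forward at 4.9664.
Arbitrage profit = |2,239,586.17 − 2,171,041.06| = ILS 68,545.

ILS 68,545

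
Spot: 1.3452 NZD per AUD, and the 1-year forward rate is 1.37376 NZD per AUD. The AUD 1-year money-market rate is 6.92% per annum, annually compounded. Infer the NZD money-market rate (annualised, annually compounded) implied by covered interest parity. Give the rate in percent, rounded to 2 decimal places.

T = 1 year.
By CIP, F/S equals the NZD-to-AUD growth ratio: 1.37376/1.3452 = 1.0212310.
The AUD side grows by (1 + 0.0692)^1 = 1.069200.
So the NZD growth factor = 1.0919002.
r = 1.0919002^(1/1) − 1 = 0.091900 → 9.19%.

9.19%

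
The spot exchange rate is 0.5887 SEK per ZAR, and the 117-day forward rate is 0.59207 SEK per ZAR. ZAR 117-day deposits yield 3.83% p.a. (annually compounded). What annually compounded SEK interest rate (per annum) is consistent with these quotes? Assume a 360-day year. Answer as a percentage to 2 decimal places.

5.67%

T = 117/360 years.
CIP gives F = S · g_SEK/g_ZAR, so g_SEK/g_ZAR = 0.59207/0.5887 = 1.0057245.
ZAR growth factor: (1 + 0.0383)^(117/360) = 1.012290.
That pins the SEK growth at 1.0180849.
Annualise: 1.0180849^(360/117) − 1 = 0.056698 = 5.67%.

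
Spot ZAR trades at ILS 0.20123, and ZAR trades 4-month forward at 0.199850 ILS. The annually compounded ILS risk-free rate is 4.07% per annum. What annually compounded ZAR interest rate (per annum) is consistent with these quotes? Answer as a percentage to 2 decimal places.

6.24%

T = 4/12 years.
F/S = 0.19985/0.20123 = 0.9931422 = (growth of ILS) / (growth of ZAR).
The ILS side grows by (1 + 0.0407)^(4/12) = 1.0133867.
Hence g_ZAR = 1.0203843.
r = 1.0203843^(12/4) − 1 = 0.062408 → 6.24%.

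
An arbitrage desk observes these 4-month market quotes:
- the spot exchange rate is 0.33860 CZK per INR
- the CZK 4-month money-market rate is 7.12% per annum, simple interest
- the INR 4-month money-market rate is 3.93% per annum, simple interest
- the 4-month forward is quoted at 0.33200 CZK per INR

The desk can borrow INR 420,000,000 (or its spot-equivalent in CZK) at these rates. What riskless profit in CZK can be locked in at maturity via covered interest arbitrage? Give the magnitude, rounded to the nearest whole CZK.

T = 4/12 years.
Keep in INR, deliver into the forward: 420,000,000·1.013100·0.33200 = CZK 141,266,664.00.
Swap to CZK now, deposit: 420,000,000·0.33860·1.02373333333 = CZK 145,587,164.80.
The quoted forward undervalues INR, so borrow INR, convert to CZK at spot, deposit the CZK at 7.12%, and buy INR forward at 0.33200 to cover the loan.
Arbitrage profit = |141,266,664.00 − 145,587,164.80| = CZK 4,320,501.

CZK 4,320,501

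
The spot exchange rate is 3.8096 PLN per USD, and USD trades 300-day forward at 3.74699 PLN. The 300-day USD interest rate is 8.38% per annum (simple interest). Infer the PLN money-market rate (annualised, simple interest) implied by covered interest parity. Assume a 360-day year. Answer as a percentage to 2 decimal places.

6.27%

T = 300/360 years.
By CIP, F/S equals the PLN-to-USD growth ratio: 3.74699/3.8096 = 0.9835652.
The USD side grows by 1 + 0.0838×300/360 = 1.0698333.
Hence g_PLN = 1.0522508.
r = (1.0522508 − 1)/(300/360) = 0.062701 → 6.27%.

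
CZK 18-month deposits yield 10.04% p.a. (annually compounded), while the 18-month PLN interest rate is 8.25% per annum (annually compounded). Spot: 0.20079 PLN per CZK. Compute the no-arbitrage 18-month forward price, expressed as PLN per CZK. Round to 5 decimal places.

0.19591

T = 18/12 years.
Growth of 1 PLN over T: (1 + 0.0825)^(18/12) = 1.1262683.
CZK accumulates by (1 + 0.1004)^(18/12) = 1.1543191.
Forward (PLN per CZK) = 0.20079 × 1.1262683 / 1.1543191 = 0.1959107.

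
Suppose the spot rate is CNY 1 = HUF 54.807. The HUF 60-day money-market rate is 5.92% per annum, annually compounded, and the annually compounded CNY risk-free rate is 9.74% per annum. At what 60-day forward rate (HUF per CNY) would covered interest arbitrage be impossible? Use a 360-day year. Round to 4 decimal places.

T = 60/360 years.
Growth of 1 HUF over T: (1 + 0.0592)^(60/360) = 1.00963174.
CNY accumulates by (1 + 0.0974)^(60/360) = 1.01561123.
CIP: F = S · (grow HUF)/(grow CNY) = 54.807 × 1.00963174/1.01561123 = 54.484320 HUF per CNY.

54.4843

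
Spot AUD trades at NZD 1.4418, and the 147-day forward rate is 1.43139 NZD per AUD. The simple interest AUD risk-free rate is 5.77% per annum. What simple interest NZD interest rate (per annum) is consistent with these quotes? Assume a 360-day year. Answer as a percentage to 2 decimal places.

T = 147/360 years.
F/S = 1.43139/1.4418 = 0.9927799 = (growth of NZD) / (growth of AUD).
The AUD side grows by 1 + 0.0577×147/360 = 1.0235608.
So the NZD growth factor = 1.0161706.
r = (1.0161706 − 1)/(147/360) = 0.039601 → 3.96%.

3.96%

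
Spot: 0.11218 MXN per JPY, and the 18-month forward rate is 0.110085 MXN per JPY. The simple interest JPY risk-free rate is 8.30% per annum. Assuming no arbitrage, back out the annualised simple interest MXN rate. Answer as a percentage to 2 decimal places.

T = 18/12 years.
CIP gives F = S · g_MXN/g_JPY, so g_MXN/g_JPY = 0.110085/0.11218 = 0.9813247.
The JPY side grows by 1 + 0.0830×18/12 = 1.124500.
So the MXN growth factor = 1.1034996.
r = (1.1034996 − 1)/(18/12) = 0.069000 → 6.90%.

6.90%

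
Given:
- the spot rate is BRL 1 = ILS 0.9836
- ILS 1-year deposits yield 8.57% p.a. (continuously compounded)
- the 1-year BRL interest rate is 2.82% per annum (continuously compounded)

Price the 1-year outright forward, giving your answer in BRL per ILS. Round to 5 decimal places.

0.95986

T = 1 year.
ILS accumulates by e^(0.0857×1) = 1.0894794.
Growth of 1 BRL over T: e^(0.0282×1) = 1.0286014.
Forward (ILS per BRL) = 0.9836 × 1.0894794 / 1.0286014 = 1.041815.
Quoted the other way: 1/1.041815 = 0.95986 BRL per ILS.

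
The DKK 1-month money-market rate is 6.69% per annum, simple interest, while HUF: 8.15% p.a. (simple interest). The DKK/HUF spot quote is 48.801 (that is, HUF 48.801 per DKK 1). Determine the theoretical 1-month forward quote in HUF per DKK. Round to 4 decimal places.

T = 1/12 years.
HUF growth factor: 1 + 0.0815×1/12 = 1.00679167.
Growth of 1 DKK over T: 1 + 0.0669×1/12 = 1.005575.
CIP: F = S · (grow HUF)/(grow DKK) = 48.801 × 1.00679167/1.005575 = 48.860046 HUF per DKK.

48.8600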